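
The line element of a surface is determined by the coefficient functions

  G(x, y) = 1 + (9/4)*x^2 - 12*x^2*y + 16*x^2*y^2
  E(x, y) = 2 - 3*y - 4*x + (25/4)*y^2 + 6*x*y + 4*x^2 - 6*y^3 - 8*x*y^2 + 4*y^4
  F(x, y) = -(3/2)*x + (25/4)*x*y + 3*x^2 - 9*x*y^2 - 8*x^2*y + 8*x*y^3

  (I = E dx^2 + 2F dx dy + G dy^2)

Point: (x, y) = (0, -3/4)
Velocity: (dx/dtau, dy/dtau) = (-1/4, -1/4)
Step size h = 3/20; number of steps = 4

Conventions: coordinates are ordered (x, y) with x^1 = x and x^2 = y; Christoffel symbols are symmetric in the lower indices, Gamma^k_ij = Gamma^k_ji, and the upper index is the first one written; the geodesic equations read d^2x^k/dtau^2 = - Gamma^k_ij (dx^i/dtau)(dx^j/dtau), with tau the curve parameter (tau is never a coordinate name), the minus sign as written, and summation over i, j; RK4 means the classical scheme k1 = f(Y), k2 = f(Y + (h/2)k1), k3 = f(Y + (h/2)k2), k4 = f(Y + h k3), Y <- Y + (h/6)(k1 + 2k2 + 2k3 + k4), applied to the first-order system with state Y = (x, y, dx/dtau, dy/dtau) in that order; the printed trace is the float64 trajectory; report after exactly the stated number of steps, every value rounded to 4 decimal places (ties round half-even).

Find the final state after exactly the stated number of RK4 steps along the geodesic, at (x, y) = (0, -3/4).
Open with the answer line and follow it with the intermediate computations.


Answer: x = -0.1214, y = -0.8985, dx/dtau = -0.1631, dy/dtau = -0.2435

f(Y) = (dx/dtau, dy/dtau, -Gamma^x_ij Y'^i Y'^j, -Gamma^y_ij Y'^i Y'^j) with the Gammas evaluated at the stage position; h = 0.150000; intermediate values shown to 6 dp
step 0: x = 0.0000, y = -0.7500, dx/dtau = -0.2500, dy/dtau = -0.2500
step 1:
  k1: at (x, y) = (0.000000, -0.750000), (dx/dtau, dy/dtau) = (-0.250000, -0.250000); Gamma_xxx = -0.562162, Gamma_xxy = -1.264865, Gamma_xyy = 0.000000, Gamma_yxx = 0.000000, Gamma_yxy = 0.000000, Gamma_yyy = 0.000000; k1 = (-0.250000, -0.250000, 0.193243, 0.000000)
  k2: at (x, y) = (-0.018750, -0.768750), (dx/dtau, dy/dtau) = (-0.235507, -0.250000); Gamma_xxx = -0.544771, Gamma_xxy = -1.246163, Gamma_xyy = -0.020429, Gamma_yxx = -0.013856, Gamma_yxy = -0.031696, Gamma_yyy = -0.000520; k2 = (-0.235507, -0.250000, 0.178232, 0.004533)
  k3: at (x, y) = (-0.017663, -0.768750), (dx/dtau, dy/dtau) = (-0.236633, -0.249660); Gamma_xxx = -0.545101, Gamma_xxy = -1.246920, Gamma_xyy = -0.019256, Gamma_yxx = -0.013069, Gamma_yxy = -0.029896, Gamma_yyy = -0.000462; k3 = (-0.236633, -0.249660, 0.179053, 0.004293)
  k4: at (x, y) = (-0.035495, -0.787449), (dx/dtau, dy/dtau) = (-0.223142, -0.249356); Gamma_xxx = -0.528198, Gamma_xxy = -1.228007, Gamma_xyy = -0.037497, Gamma_yxx = -0.024962, Gamma_yxy = -0.058035, Gamma_yyy = -0.001772; k4 = (-0.223142, -0.249356, 0.165289, 0.007811)
  Y <- Y + (h/6)(k1 + 2k2 + 2k3 + k4): x = -0.0354, y = -0.7875, dx/dtau = -0.2232, dy/dtau = -0.2494
step 2:
  k1: at (x, y) = (-0.035436, -0.787467), (dx/dtau, dy/dtau) = (-0.223172, -0.249363); Gamma_xxx = -0.528206, Gamma_xxy = -1.228045, Gamma_xyy = -0.037435, Gamma_yxx = -0.024921, Gamma_yxy = -0.057941, Gamma_yyy = -0.001766; k1 = (-0.223172, -0.249363, 0.165319, 0.007800)
  k2: at (x, y) = (-0.052173, -0.806169), (dx/dtau, dy/dtau) = (-0.210773, -0.248778); Gamma_xxx = -0.511904, Gamma_xxy = -1.209291, Gamma_xyy = -0.053416, Gamma_yxx = -0.034921, Gamma_yxy = -0.082496, Gamma_yyy = -0.003644; k2 = (-0.210773, -0.248778, 0.152868, 0.010428)
  k3: at (x, y) = (-0.051244, -0.806125), (dx/dtau, dy/dtau) = (-0.211707, -0.248581); Gamma_xxx = -0.512231, Gamma_xxy = -1.210019, Gamma_xyy = -0.052497, Gamma_yxx = -0.034339, Gamma_yxy = -0.081118, Gamma_yyy = -0.003519; k3 = (-0.211707, -0.248581, 0.153560, 0.010294)
  k4: at (x, y) = (-0.067192, -0.824754), (dx/dtau, dy/dtau) = (-0.200138, -0.247819); Gamma_xxx = -0.496553, Gamma_xxy = -1.191482, Gamma_xyy = -0.066728, Gamma_yxx = -0.042904, Gamma_yxy = -0.102948, Gamma_yyy = -0.005766; k4 = (-0.200138, -0.247819, 0.142178, 0.012285)
  Y <- Y + (h/6)(k1 + 2k2 + 2k3 + k4): x = -0.0671, y = -0.8248, dx/dtau = -0.2002, dy/dtau = -0.2478
step 3:
  k1: at (x, y) = (-0.067142, -0.824764), (dx/dtau, dy/dtau) = (-0.200164, -0.247825); Gamma_xxx = -0.496563, Gamma_xxy = -1.191518, Gamma_xyy = -0.066681, Gamma_yxx = -0.042874, Gamma_yxy = -0.102878, Gamma_yyy = -0.005757; k1 = (-0.200164, -0.247825, 0.142202, 0.012278)
  k2: at (x, y) = (-0.082155, -0.843351), (dx/dtau, dy/dtau) = (-0.189498, -0.246904); Gamma_xxx = -0.481573, Gamma_xxy = -1.173451, Gamma_xyy = -0.079127, Gamma_yxx = -0.050057, Gamma_yxy = -0.121973, Gamma_yyy = -0.008225; k2 = (-0.189498, -0.246904, 0.131924, 0.013713)
  k3: at (x, y) = (-0.081355, -0.843282), (dx/dtau, dy/dtau) = (-0.190269, -0.246797); Gamma_xxx = -0.481875, Gamma_xxy = -1.174119, Gamma_xyy = -0.078406, Gamma_yxx = -0.049622, Gamma_yxy = -0.120908, Gamma_yyy = -0.008074; k3 = (-0.190269, -0.246797, 0.132489, 0.013643)
  k4: at (x, y) = (-0.095683, -0.861784), (dx/dtau, dy/dtau) = (-0.180290, -0.245779); Gamma_xxx = -0.467534, Gamma_xxy = -1.156478, Gamma_xyy = -0.089470, Gamma_yxx = -0.055754, Gamma_yxy = -0.137912, Gamma_yyy = -0.010669; k4 = (-0.180290, -0.245779, 0.123092, 0.014679)
  Y <- Y + (h/6)(k1 + 2k2 + 2k3 + k4): x = -0.0956, y = -0.8618, dx/dtau = -0.1803, dy/dtau = -0.2458
step 4:
  k1: at (x, y) = (-0.095642, -0.861790), (dx/dtau, dy/dtau) = (-0.180311, -0.245783); Gamma_xxx = -0.467545, Gamma_xxy = -1.156509, Gamma_xyy = -0.089434, Gamma_yxx = -0.055733, Gamma_yxy = -0.137859, Gamma_yyy = -0.010661; k1 = (-0.180311, -0.245783, 0.123110, 0.014675)
  k2: at (x, y) = (-0.109165, -0.880223), (dx/dtau, dy/dtau) = (-0.171077, -0.244683); Gamma_xxx = -0.453891, Gamma_xxy = -1.139470, Gamma_xyy = -0.099098, Gamma_yxx = -0.060853, Gamma_yxy = -0.152768, Gamma_yyy = -0.013286; k2 = (-0.171077, -0.244683, 0.114613, 0.015366)
  k3: at (x, y) = (-0.108473, -0.880141), (dx/dtau, dy/dtau) = (-0.171715, -0.244631); Gamma_xxx = -0.454159, Gamma_xxy = -1.140068, Gamma_xyy = -0.098528, Gamma_yxx = -0.060525, Gamma_yxy = -0.151935, Gamma_yyy = -0.013131; k3 = (-0.171715, -0.244631, 0.115069, 0.015335)
  k4: at (x, y) = (-0.121399, -0.898484), (dx/dtau, dy/dtau) = (-0.163050, -0.243483); Gamma_xxx = -0.441129, Gamma_xxy = -1.123541, Gamma_xyy = -0.107105, Gamma_yxx = -0.064873, Gamma_yxy = -0.165229, Gamma_yyy = -0.015751; k4 = (-0.163050, -0.243483, 0.107286, 0.015778)
  Y <- Y + (h/6)(k1 + 2k2 + 2k3 + k4): x = -0.1214, y = -0.8985, dx/dtau = -0.1631, dy/dtau = -0.2435


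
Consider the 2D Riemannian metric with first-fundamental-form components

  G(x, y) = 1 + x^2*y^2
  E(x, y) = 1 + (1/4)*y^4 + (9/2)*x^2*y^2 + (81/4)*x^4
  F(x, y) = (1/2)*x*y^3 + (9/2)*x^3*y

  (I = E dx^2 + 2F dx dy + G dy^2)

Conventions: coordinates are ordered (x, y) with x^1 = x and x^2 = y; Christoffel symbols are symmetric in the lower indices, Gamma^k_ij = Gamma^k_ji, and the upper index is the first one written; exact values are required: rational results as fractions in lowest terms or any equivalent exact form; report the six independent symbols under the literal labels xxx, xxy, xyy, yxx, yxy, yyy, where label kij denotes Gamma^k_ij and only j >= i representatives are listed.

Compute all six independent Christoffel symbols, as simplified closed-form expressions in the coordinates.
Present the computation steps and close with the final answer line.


E = 1 + (1/4)*y^4 + (9/2)*x^2*y^2 + (81/4)*x^4; F = (1/2)*x*y^3 + (9/2)*x^3*y; G = 1 + x^2*y^2
Gamma^k_ij = (1/2) g^{kl} (d_i g_jl + d_j g_il - d_l g_ij), with g^inv = (1/(EG-F^2)) [[G, -F], [-F, E]]
first partials: E_x = 9*x*y^2 + 81*x^3, E_y = y^3 + 9*x^2*y, F_x = (1/2)*y^3 + (27/2)*x^2*y, F_y = (3/2)*x*y^2 + (9/2)*x^3, G_x = 2*x*y^2, G_y = 2*x^2*y
D = EG - F^2 = 1 + (1/4)*y^4 + (11/2)*x^2*y^2 + (81/4)*x^4
expanded: Gamma^x_xx = (G E_x - 2F F_x + F E_y)/(2D), Gamma^x_xy = (G E_y - F G_x)/(2D), Gamma^x_yy = (2G F_y - G G_x - F G_y)/(2D), Gamma^y_xx = (2E F_x - E E_y - F E_x)/(2D), Gamma^y_xy = (E G_x - F E_y)/(2D), Gamma^y_yy = (E G_y - 2F F_y + F G_x)/(2D); substitute and cancel common factors

Answer: Gamma_xxx = (162*x^3 + 18*x*y^2)/(81*x^4 + 22*x^2*y^2 + y^4 + 4), Gamma_xxy = (18*x^2*y + 2*y^3)/(81*x^4 + 22*x^2*y^2 + y^4 + 4), Gamma_xyy = (18*x^3 + 2*x*y^2)/(81*x^4 + 22*x^2*y^2 + y^4 + 4), Gamma_yxx = 36*x^2*y/(81*x^4 + 22*x^2*y^2 + y^4 + 4), Gamma_yxy = 4*x*y^2/(81*x^4 + 22*x^2*y^2 + y^4 + 4), Gamma_yyy = 4*x^2*y/(81*x^4 + 22*x^2*y^2 + y^4 + 4)


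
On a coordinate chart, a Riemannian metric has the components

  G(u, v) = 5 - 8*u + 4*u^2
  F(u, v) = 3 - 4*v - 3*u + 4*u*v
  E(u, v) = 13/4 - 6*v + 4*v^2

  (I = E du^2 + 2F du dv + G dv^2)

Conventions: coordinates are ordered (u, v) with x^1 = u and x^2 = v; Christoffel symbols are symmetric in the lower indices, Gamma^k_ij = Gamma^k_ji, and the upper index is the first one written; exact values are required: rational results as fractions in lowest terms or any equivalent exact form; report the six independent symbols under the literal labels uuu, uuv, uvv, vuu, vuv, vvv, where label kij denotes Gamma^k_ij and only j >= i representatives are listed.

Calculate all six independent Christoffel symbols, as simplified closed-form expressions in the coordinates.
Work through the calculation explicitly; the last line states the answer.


E = 13/4 - 6*v + 4*v^2; F = 3 - 4*v - 3*u + 4*u*v; G = 5 - 8*u + 4*u^2
Gamma^k_ij = (1/2) g^{kl} (d_i g_jl + d_j g_il - d_l g_ij), with g^inv = (1/(EG-F^2)) [[G, -F], [-F, E]]
first partials: E_u = 0, E_v = -6 + 8*v, F_u = -3 + 4*v, F_v = -4 + 4*u, G_u = -8 + 8*u, G_v = 0
D = EG - F^2 = 29/4 - 6*v - 8*u + 4*v^2 + 4*u^2
expanded: Gamma^u_uu = (G E_u - 2F F_u + F E_v)/(2D), Gamma^u_uv = (G E_v - F G_u)/(2D), Gamma^u_vv = (2G F_v - G G_u - F G_v)/(2D), Gamma^v_uu = (2E F_u - E E_v - F E_u)/(2D), Gamma^v_uv = (E G_u - F E_v)/(2D), Gamma^v_vv = (E G_v - 2F F_v + F G_u)/(2D); substitute and cancel common factors

Answer: Gamma_uuu = 0, Gamma_uuv = (16*v - 12)/(16*u^2 - 32*u + 16*v^2 - 24*v + 29), Gamma_uvv = 0, Gamma_vuu = 0, Gamma_vuv = (16*u - 16)/(16*u^2 - 32*u + 16*v^2 - 24*v + 29), Gamma_vvv = 0


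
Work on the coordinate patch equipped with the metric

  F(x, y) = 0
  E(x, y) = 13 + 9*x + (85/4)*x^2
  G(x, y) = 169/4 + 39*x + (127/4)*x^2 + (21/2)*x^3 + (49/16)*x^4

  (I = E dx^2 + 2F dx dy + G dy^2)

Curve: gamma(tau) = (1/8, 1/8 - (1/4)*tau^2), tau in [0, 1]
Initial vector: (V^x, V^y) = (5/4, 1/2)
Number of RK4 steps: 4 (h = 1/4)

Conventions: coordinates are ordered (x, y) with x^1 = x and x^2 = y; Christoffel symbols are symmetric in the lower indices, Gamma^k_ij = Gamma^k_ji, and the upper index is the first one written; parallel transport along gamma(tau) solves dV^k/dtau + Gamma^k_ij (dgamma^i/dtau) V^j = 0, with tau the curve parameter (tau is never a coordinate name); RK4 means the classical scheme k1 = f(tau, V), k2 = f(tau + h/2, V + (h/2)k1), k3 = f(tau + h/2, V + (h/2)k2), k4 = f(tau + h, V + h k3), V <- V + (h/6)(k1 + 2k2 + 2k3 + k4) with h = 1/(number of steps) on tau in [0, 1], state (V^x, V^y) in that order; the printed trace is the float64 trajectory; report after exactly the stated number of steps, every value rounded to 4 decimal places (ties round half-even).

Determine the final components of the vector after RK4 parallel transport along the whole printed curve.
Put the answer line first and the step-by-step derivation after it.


Answer: V^x = 1.0148, V^y = 0.6416

gamma'(tau) = (0, -(1/2)*tau); f(tau, V)^k = -Gamma^k_ij(gamma(tau)) gamma'^i(tau) V^j; h = 1/4; intermediate values shown to 6 dp
curve data and Christoffel symbols at the stage parameters:
  tau = 0.000000: gamma = (0.125000, 0.125000), gamma' = (0.000000, 0.000000); Gamma_xxx = 0.495001, Gamma_xxy = 0.000000, Gamma_xyy = -1.641195, Gamma_yxx = 0.000000, Gamma_yxy = 0.498019, Gamma_yyy = 0.000000
  tau = 0.125000: gamma = (0.125000, 0.121094), gamma' = (0.000000, -0.062500); Gamma_xxx = 0.495001, Gamma_xxy = 0.000000, Gamma_xyy = -1.641195, Gamma_yxx = 0.000000, Gamma_yxy = 0.498019, Gamma_yyy = 0.000000
  tau = 0.250000: gamma = (0.125000, 0.109375), gamma' = (0.000000, -0.125000); Gamma_xxx = 0.495001, Gamma_xxy = 0.000000, Gamma_xyy = -1.641195, Gamma_yxx = 0.000000, Gamma_yxy = 0.498019, Gamma_yyy = 0.000000
  tau = 0.375000: gamma = (0.125000, 0.089844), gamma' = (0.000000, -0.187500); Gamma_xxx = 0.495001, Gamma_xxy = 0.000000, Gamma_xyy = -1.641195, Gamma_yxx = 0.000000, Gamma_yxy = 0.498019, Gamma_yyy = 0.000000
  tau = 0.500000: gamma = (0.125000, 0.062500), gamma' = (0.000000, -0.250000); Gamma_xxx = 0.495001, Gamma_xxy = 0.000000, Gamma_xyy = -1.641195, Gamma_yxx = 0.000000, Gamma_yxy = 0.498019, Gamma_yyy = 0.000000
  tau = 0.625000: gamma = (0.125000, 0.027344), gamma' = (0.000000, -0.312500); Gamma_xxx = 0.495001, Gamma_xxy = 0.000000, Gamma_xyy = -1.641195, Gamma_yxx = 0.000000, Gamma_yxy = 0.498019, Gamma_yyy = 0.000000
  tau = 0.750000: gamma = (0.125000, -0.015625), gamma' = (0.000000, -0.375000); Gamma_xxx = 0.495001, Gamma_xxy = 0.000000, Gamma_xyy = -1.641195, Gamma_yxx = 0.000000, Gamma_yxy = 0.498019, Gamma_yyy = 0.000000
  tau = 0.875000: gamma = (0.125000, -0.066406), gamma' = (0.000000, -0.437500); Gamma_xxx = 0.495001, Gamma_xxy = 0.000000, Gamma_xyy = -1.641195, Gamma_yxx = 0.000000, Gamma_yxy = 0.498019, Gamma_yyy = 0.000000
  tau = 1.000000: gamma = (0.125000, -0.125000), gamma' = (0.000000, -0.500000); Gamma_xxx = 0.495001, Gamma_xxy = 0.000000, Gamma_xyy = -1.641195, Gamma_yxx = 0.000000, Gamma_yxy = 0.498019, Gamma_yyy = 0.000000
step 0: V^x = 1.2500, V^y = 0.5000
step 1: k1 = (0.000000, 0.000000), k2 = (-0.051287, 0.038908), k3 = (-0.051786, 0.038708), k4 = (-0.104560, 0.077010); V <- V + (h/6)(k1 + 2k2 + 2k3 + k4): V^x = 1.2371, V^y = 0.5097
step 2: k1 = (-0.104560, 0.077010), k2 = (-0.159802, 0.114294), k3 = (-0.161236, 0.113649), k4 = (-0.220777, 0.149000); V <- V + (h/6)(k1 + 2k2 + 2k3 + k4): V^x = 1.1967, V^y = 0.5381
step 3: k1 = (-0.220777, 0.149001), k2 = (-0.285524, 0.181956), k3 = (-0.287637, 0.180696), k4 = (-0.358968, 0.210071); V <- V + (h/6)(k1 + 2k2 + 2k3 + k4): V^x = 1.1248, V^y = 0.5833
step 4: k1 = (-0.358973, 0.210069), k2 = (-0.437656, 0.235304), k3 = (-0.439921, 0.233161), k4 = (-0.526464, 0.252706); V <- V + (h/6)(k1 + 2k2 + 2k3 + k4): V^x = 1.0148, V^y = 0.6416


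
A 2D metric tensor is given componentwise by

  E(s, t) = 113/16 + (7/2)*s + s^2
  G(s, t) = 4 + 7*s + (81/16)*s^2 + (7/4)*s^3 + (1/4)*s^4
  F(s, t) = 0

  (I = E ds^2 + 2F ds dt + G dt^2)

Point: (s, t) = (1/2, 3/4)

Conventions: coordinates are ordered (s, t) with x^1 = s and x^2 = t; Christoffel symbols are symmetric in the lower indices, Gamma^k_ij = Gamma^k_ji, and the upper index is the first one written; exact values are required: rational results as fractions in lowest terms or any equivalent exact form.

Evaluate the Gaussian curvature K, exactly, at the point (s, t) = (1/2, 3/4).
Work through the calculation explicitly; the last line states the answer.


E = 145/16, F = 0, G = 9, EG - F^2 = 1305/16 at the point
E_s = 9/2, E_t = 0, F_s = 0, F_t = 0, G_s = 27/2, G_t = 0
E_tt = 0, F_st = 0, G_ss = 129/8
Brioschi: K = (det M1 - det M2) / (EG - F^2)^2 with the standard first/second-derivative matrices M1, M2.
M1 = [[-E_tt/2 + F_st - G_ss/2, E_s/2, F_s - E_t/2], [F_t - G_s/2, E, F], [G_t/2, F, G]] = [[-129/16, 9/4, 0], [-27/4, 145/16, 0], [0, 0, 9]]; det M1 = -133353/256
M2 = [[0, E_t/2, G_s/2], [E_t/2, E, F], [G_s/2, F, G]] = [[0, 0, 27/4], [0, 145/16, 0], [27/4, 0, 9]]; det M2 = -105705/256
det M1 - det M2 = -108; K = -108 / (1305/16)^2 = -1024/63075

Answer: K = -1024/63075


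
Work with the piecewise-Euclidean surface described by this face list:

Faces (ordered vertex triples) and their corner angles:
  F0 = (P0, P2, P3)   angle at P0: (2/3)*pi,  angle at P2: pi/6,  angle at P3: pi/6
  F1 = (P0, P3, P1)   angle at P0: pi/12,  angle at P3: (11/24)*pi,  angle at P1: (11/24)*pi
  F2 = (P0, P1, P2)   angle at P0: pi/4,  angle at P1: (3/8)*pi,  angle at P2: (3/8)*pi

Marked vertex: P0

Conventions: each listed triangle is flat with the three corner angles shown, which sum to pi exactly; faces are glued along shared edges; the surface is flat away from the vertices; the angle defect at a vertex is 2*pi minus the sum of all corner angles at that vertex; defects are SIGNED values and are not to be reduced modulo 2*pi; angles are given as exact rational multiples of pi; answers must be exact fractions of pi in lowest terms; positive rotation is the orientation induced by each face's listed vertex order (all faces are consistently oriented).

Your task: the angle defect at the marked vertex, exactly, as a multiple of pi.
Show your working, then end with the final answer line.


Sum of corner angles at P0: pi
defect = 2*pi - pi

Answer: defect(P0) = pi


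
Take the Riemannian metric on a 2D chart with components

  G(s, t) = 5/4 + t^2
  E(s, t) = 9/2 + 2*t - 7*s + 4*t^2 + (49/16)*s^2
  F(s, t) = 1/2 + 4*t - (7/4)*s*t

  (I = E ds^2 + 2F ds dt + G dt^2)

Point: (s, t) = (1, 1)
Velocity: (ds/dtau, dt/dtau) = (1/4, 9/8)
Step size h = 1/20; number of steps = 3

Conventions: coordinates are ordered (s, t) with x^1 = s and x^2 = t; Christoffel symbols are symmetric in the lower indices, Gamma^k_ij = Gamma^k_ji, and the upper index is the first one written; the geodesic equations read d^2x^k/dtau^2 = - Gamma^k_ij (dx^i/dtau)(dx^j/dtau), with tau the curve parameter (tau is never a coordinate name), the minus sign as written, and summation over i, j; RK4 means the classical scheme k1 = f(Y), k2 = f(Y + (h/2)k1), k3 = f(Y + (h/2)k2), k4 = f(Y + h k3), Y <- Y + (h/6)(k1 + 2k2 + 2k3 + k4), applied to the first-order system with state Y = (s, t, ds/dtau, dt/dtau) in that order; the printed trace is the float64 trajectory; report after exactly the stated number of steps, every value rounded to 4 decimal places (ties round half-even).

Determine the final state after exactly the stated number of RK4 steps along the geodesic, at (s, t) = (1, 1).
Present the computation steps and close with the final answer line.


f(Y) = (ds/dtau, dt/dtau, -Gamma^s_ij Y'^i Y'^j, -Gamma^t_ij Y'^i Y'^j) with the Gammas evaluated at the stage position; h = 0.050000; intermediate values shown to 6 dp
step 0: s = 1.0000, t = 1.0000, ds/dtau = 0.2500, dt/dtau = 1.1250
step 1:
  k1: at (s, t) = (1.000000, 1.000000), (ds/dtau, dt/dtau) = (0.250000, 1.125000); Gamma_sss = 2.440347, Gamma_sst = 1.561822, Gamma_stt = 0.321041, Gamma_tss = -5.982646, Gamma_tst = -1.908894, Gamma_ttt = 0.052061; k1 = (0.250000, 1.125000, -1.437364, 1.381779)
  k2: at (s, t) = (1.006250, 1.028125), (ds/dtau, dt/dtau) = (0.214066, 1.159544); Gamma_sss = 2.319827, Gamma_sst = 1.486914, Gamma_stt = 0.288031, Gamma_tss = -5.813489, Gamma_tst = -1.805944, Gamma_ttt = 0.095816; k2 = (0.214066, 1.159544, -1.231735, 1.034108)
  k3: at (s, t) = (1.005352, 1.028989), (ds/dtau, dt/dtau) = (0.219207, 1.150853); Gamma_sss = 2.319580, Gamma_sst = 1.486371, Gamma_stt = 0.287703, Gamma_tss = -5.814434, Gamma_tst = -1.806182, Gamma_ttt = 0.096072; k3 = (0.219207, 1.150853, -1.242458, 1.063456)
  k4: at (s, t) = (1.010960, 1.057543), (ds/dtau, dt/dtau) = (0.187877, 1.178173); Gamma_sss = 2.206958, Gamma_sst = 1.417288, Gamma_stt = 0.258552, Gamma_tss = -5.654026, Gamma_tst = -1.710984, Gamma_ttt = 0.134392; k4 = (0.187877, 1.178173, -1.064233, 0.770485)
  Y <- Y + (h/6)(k1 + 2k2 + 2k3 + k4): s = 1.0109, t = 1.0577, ds/dtau = 0.1879, dt/dtau = 1.1779
step 2:
  k1: at (s, t) = (1.010870, 1.057700), (ds/dtau, dt/dtau) = (0.187917, 1.177895); Gamma_sss = 2.206704, Gamma_sst = 1.417092, Gamma_stt = 0.258463, Gamma_tss = -5.653790, Gamma_tst = -1.710818, Gamma_ttt = 0.134491; k1 = (0.187917, 1.177895, -1.063862, 0.770420)
  k2: at (s, t) = (1.015568, 1.087147), (ds/dtau, dt/dtau) = (0.161320, 1.197155); Gamma_sss = 2.100751, Gamma_sst = 1.352745, Gamma_stt = 0.232426, Gamma_tss = -5.501015, Gamma_tst = -1.622290, Gamma_ttt = 0.168299; k2 = (0.161320, 1.197155, -0.910278, 0.528568)
  k3: at (s, t) = (1.014903, 1.087629), (ds/dtau, dt/dtau) = (0.165160, 1.191109); Gamma_sss = 2.101053, Gamma_sst = 1.352693, Gamma_stt = 0.232360, Gamma_tss = -5.502165, Gamma_tst = -1.622829, Gamma_ttt = 0.168281; k3 = (0.165160, 1.191109, -0.919184, 0.549837)
  k4: at (s, t) = (1.019128, 1.117255), (ds/dtau, dt/dtau) = (0.141958, 1.205387); Gamma_sss = 2.002282, Gamma_sst = 1.293427, Gamma_stt = 0.209404, Gamma_tss = -5.357275, Gamma_tst = -1.540988, Gamma_ttt = 0.197729; k4 = (0.141958, 1.205387, -0.787252, 0.348036)
  Y <- Y + (h/6)(k1 + 2k2 + 2k3 + k4): s = 1.0191, t = 1.1174, ds/dtau = 0.1420, dt/dtau = 1.2052
step 3:
  k1: at (s, t) = (1.019060, 1.117365), (ds/dtau, dt/dtau) = (0.142000, 1.205189); Gamma_sss = 2.002136, Gamma_sst = 1.293315, Gamma_stt = 0.209358, Gamma_tss = -5.357129, Gamma_tst = -1.540898, Gamma_ttt = 0.197778; k1 = (0.142000, 1.205189, -0.787126, 0.348161)
  k2: at (s, t) = (1.022610, 1.147495), (ds/dtau, dt/dtau) = (0.122322, 1.213893); Gamma_sss = 1.909630, Gamma_sst = 1.238333, Gamma_stt = 0.188951, Gamma_tss = -5.219300, Gamma_tst = -1.464948, Gamma_ttt = 0.223534; k2 = (0.122322, 1.213893, -0.674748, 0.183756)
  k3: at (s, t) = (1.022119, 1.147712), (ds/dtau, dt/dtau) = (0.125131, 1.209783); Gamma_sss = 1.910192, Gamma_sst = 1.238521, Gamma_stt = 0.188997, Gamma_tss = -5.220530, Gamma_tst = -1.465594, Gamma_ttt = 0.223412; k3 = (0.125131, 1.209783, -0.681498, 0.198489)
  k4: at (s, t) = (1.025317, 1.177854), (ds/dtau, dt/dtau) = (0.107925, 1.215113); Gamma_sss = 1.823996, Gamma_sst = 1.187828, Gamma_stt = 0.170978, Gamma_tss = -5.089740, Gamma_tst = -1.395298, Gamma_ttt = 0.245765; k4 = (0.107925, 1.215113, -0.585241, 0.062374)
  Y <- Y + (h/6)(k1 + 2k2 + 2k3 + k4): s = 1.0253, t = 1.1779, ds/dtau = 0.1080, dt/dtau = 1.2150

Answer: s = 1.0253, t = 1.1779, ds/dtau = 0.1080, dt/dtau = 1.2150


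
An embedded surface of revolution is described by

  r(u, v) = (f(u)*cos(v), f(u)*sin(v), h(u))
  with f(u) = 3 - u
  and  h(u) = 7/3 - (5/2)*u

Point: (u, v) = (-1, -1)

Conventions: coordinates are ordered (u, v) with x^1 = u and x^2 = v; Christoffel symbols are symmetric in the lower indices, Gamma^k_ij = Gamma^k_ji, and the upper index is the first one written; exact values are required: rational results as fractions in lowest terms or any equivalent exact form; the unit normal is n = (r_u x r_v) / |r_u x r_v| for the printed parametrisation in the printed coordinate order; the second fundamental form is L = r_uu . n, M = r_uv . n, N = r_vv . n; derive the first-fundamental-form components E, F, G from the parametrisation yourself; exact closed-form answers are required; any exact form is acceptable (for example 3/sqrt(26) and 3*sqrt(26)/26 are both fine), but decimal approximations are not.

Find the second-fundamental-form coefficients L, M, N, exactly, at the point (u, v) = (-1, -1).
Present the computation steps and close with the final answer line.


f = 4, f' = -1, f'' = 0, h' = -5/2, h'' = 0
E = 29/4, F = 0, G = 16; answer radicand W^2 = 29/4
unnormalised second-form numerators: l = 0, m = 0, n = -10; L = l/sqrt(29/4), and similarly M = m/sqrt(W^2), N = n/sqrt(W^2)

Answer: L = 0, M = 0, N = -20*sqrt(29)/29


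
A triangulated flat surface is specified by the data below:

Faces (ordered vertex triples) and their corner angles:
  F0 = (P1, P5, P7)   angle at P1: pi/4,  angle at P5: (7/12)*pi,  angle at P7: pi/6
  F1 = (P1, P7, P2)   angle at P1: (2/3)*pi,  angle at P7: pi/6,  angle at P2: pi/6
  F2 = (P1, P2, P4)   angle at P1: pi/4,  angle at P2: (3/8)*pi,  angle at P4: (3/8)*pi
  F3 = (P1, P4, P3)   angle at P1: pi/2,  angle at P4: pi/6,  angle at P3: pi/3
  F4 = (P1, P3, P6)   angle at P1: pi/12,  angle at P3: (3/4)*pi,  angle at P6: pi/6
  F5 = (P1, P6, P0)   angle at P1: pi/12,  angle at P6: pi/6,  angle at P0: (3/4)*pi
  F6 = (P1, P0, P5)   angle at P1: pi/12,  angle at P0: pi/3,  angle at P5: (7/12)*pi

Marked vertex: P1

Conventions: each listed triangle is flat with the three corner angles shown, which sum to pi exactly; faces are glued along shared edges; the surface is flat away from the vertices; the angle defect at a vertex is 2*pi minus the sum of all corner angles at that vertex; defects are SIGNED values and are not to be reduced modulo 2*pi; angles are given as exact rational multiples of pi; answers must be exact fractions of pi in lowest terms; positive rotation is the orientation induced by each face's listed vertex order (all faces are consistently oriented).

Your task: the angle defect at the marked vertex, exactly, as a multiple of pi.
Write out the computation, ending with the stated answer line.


Sum of corner angles at P1: (23/12)*pi
defect = 2*pi - (23/12)*pi

Answer: defect(P1) = pi/12


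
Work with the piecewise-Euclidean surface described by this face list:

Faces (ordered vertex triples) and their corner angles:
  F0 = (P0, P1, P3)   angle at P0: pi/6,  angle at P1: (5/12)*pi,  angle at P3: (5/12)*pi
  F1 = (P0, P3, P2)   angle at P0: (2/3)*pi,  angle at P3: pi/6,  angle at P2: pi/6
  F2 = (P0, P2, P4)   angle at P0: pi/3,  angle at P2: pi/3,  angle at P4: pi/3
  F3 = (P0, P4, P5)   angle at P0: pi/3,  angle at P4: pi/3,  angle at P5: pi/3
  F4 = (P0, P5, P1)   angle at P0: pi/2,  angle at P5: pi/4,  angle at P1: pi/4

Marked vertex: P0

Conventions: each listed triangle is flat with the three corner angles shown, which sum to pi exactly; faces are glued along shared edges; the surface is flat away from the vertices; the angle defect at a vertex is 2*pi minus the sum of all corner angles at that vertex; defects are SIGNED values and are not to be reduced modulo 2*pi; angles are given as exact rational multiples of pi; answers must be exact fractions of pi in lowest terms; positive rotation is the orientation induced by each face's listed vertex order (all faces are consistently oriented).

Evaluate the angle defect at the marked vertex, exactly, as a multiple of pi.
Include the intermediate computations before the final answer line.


Sum of corner angles at P0: 2*pi
defect = 2*pi - 2*pi

Answer: defect(P0) = 0


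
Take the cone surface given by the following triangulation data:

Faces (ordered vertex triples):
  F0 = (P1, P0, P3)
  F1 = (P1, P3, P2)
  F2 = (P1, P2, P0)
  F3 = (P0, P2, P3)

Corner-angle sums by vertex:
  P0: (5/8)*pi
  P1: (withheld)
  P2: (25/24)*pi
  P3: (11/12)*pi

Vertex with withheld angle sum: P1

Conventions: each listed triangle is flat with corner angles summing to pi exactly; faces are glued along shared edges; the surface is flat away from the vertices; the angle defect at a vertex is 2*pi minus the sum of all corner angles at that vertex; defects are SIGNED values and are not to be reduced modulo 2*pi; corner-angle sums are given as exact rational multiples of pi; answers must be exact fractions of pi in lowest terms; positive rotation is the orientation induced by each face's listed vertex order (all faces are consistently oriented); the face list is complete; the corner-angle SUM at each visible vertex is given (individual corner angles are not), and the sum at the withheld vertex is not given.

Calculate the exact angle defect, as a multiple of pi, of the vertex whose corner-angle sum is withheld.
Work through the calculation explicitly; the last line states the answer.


V = 4, E = 6, F = 4; chi = V - E + F = 2
Gauss-Bonnet: total defect = 2*pi*chi = 4*pi; visible defects sum to (41/12)*pi

Answer: defect(P1) = (7/12)*pi


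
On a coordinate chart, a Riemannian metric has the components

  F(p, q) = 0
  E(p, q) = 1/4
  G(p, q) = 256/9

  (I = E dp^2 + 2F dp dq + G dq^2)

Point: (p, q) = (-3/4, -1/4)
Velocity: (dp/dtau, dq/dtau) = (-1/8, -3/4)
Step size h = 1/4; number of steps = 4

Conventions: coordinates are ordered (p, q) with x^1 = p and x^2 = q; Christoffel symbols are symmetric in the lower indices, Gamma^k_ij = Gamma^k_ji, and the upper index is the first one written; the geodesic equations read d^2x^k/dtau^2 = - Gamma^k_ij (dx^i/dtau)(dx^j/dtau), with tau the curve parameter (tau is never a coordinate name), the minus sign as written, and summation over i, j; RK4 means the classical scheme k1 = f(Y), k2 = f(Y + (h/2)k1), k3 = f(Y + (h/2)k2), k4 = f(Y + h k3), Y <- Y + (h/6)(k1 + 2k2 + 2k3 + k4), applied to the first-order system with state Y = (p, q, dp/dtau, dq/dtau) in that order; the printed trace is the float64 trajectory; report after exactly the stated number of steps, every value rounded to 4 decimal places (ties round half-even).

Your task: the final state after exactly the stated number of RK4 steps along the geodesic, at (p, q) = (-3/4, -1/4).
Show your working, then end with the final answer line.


f(Y) = (dp/dtau, dq/dtau, -Gamma^p_ij Y'^i Y'^j, -Gamma^q_ij Y'^i Y'^j) with the Gammas evaluated at the stage position; h = 0.250000; intermediate values shown to 6 dp
step 0: p = -0.7500, q = -0.2500, dp/dtau = -0.1250, dq/dtau = -0.7500
step 1:
  k1: at (p, q) = (-0.750000, -0.250000), (dp/dtau, dq/dtau) = (-0.125000, -0.750000); Gamma_ppp = 0.000000, Gamma_ppq = 0.000000, Gamma_pqq = 0.000000, Gamma_qpp = 0.000000, Gamma_qpq = 0.000000, Gamma_qqq = 0.000000; k1 = (-0.125000, -0.750000, 0.000000, 0.000000)
  k2: at (p, q) = (-0.765625, -0.343750), (dp/dtau, dq/dtau) = (-0.125000, -0.750000); Gamma_ppp = 0.000000, Gamma_ppq = 0.000000, Gamma_pqq = 0.000000, Gamma_qpp = 0.000000, Gamma_qpq = 0.000000, Gamma_qqq = 0.000000; k2 = (-0.125000, -0.750000, 0.000000, 0.000000)
  k3: at (p, q) = (-0.765625, -0.343750), (dp/dtau, dq/dtau) = (-0.125000, -0.750000); Gamma_ppp = 0.000000, Gamma_ppq = 0.000000, Gamma_pqq = 0.000000, Gamma_qpp = 0.000000, Gamma_qpq = 0.000000, Gamma_qqq = 0.000000; k3 = (-0.125000, -0.750000, 0.000000, 0.000000)
  k4: at (p, q) = (-0.781250, -0.437500), (dp/dtau, dq/dtau) = (-0.125000, -0.750000); Gamma_ppp = 0.000000, Gamma_ppq = 0.000000, Gamma_pqq = 0.000000, Gamma_qpp = 0.000000, Gamma_qpq = 0.000000, Gamma_qqq = 0.000000; k4 = (-0.125000, -0.750000, 0.000000, 0.000000)
  Y <- Y + (h/6)(k1 + 2k2 + 2k3 + k4): p = -0.7812, q = -0.4375, dp/dtau = -0.1250, dq/dtau = -0.7500
step 2:
  k1: at (p, q) = (-0.781250, -0.437500), (dp/dtau, dq/dtau) = (-0.125000, -0.750000); Gamma_ppp = 0.000000, Gamma_ppq = 0.000000, Gamma_pqq = 0.000000, Gamma_qpp = 0.000000, Gamma_qpq = 0.000000, Gamma_qqq = 0.000000; k1 = (-0.125000, -0.750000, 0.000000, 0.000000)
  k2: at (p, q) = (-0.796875, -0.531250), (dp/dtau, dq/dtau) = (-0.125000, -0.750000); Gamma_ppp = 0.000000, Gamma_ppq = 0.000000, Gamma_pqq = 0.000000, Gamma_qpp = 0.000000, Gamma_qpq = 0.000000, Gamma_qqq = 0.000000; k2 = (-0.125000, -0.750000, 0.000000, 0.000000)
  k3: at (p, q) = (-0.796875, -0.531250), (dp/dtau, dq/dtau) = (-0.125000, -0.750000); Gamma_ppp = 0.000000, Gamma_ppq = 0.000000, Gamma_pqq = 0.000000, Gamma_qpp = 0.000000, Gamma_qpq = 0.000000, Gamma_qqq = 0.000000; k3 = (-0.125000, -0.750000, 0.000000, 0.000000)
  k4: at (p, q) = (-0.812500, -0.625000), (dp/dtau, dq/dtau) = (-0.125000, -0.750000); Gamma_ppp = 0.000000, Gamma_ppq = 0.000000, Gamma_pqq = 0.000000, Gamma_qpp = 0.000000, Gamma_qpq = 0.000000, Gamma_qqq = 0.000000; k4 = (-0.125000, -0.750000, 0.000000, 0.000000)
  Y <- Y + (h/6)(k1 + 2k2 + 2k3 + k4): p = -0.8125, q = -0.6250, dp/dtau = -0.1250, dq/dtau = -0.7500
step 3:
  k1: at (p, q) = (-0.812500, -0.625000), (dp/dtau, dq/dtau) = (-0.125000, -0.750000); Gamma_ppp = 0.000000, Gamma_ppq = 0.000000, Gamma_pqq = 0.000000, Gamma_qpp = 0.000000, Gamma_qpq = 0.000000, Gamma_qqq = 0.000000; k1 = (-0.125000, -0.750000, 0.000000, 0.000000)
  k2: at (p, q) = (-0.828125, -0.718750), (dp/dtau, dq/dtau) = (-0.125000, -0.750000); Gamma_ppp = 0.000000, Gamma_ppq = 0.000000, Gamma_pqq = 0.000000, Gamma_qpp = 0.000000, Gamma_qpq = 0.000000, Gamma_qqq = 0.000000; k2 = (-0.125000, -0.750000, 0.000000, 0.000000)
  k3: at (p, q) = (-0.828125, -0.718750), (dp/dtau, dq/dtau) = (-0.125000, -0.750000); Gamma_ppp = 0.000000, Gamma_ppq = 0.000000, Gamma_pqq = 0.000000, Gamma_qpp = 0.000000, Gamma_qpq = 0.000000, Gamma_qqq = 0.000000; k3 = (-0.125000, -0.750000, 0.000000, 0.000000)
  k4: at (p, q) = (-0.843750, -0.812500), (dp/dtau, dq/dtau) = (-0.125000, -0.750000); Gamma_ppp = 0.000000, Gamma_ppq = 0.000000, Gamma_pqq = 0.000000, Gamma_qpp = 0.000000, Gamma_qpq = 0.000000, Gamma_qqq = 0.000000; k4 = (-0.125000, -0.750000, 0.000000, 0.000000)
  Y <- Y + (h/6)(k1 + 2k2 + 2k3 + k4): p = -0.8438, q = -0.8125, dp/dtau = -0.1250, dq/dtau = -0.7500
step 4:
  k1: at (p, q) = (-0.843750, -0.812500), (dp/dtau, dq/dtau) = (-0.125000, -0.750000); Gamma_ppp = 0.000000, Gamma_ppq = 0.000000, Gamma_pqq = 0.000000, Gamma_qpp = 0.000000, Gamma_qpq = 0.000000, Gamma_qqq = 0.000000; k1 = (-0.125000, -0.750000, 0.000000, 0.000000)
  k2: at (p, q) = (-0.859375, -0.906250), (dp/dtau, dq/dtau) = (-0.125000, -0.750000); Gamma_ppp = 0.000000, Gamma_ppq = 0.000000, Gamma_pqq = 0.000000, Gamma_qpp = 0.000000, Gamma_qpq = 0.000000, Gamma_qqq = 0.000000; k2 = (-0.125000, -0.750000, 0.000000, 0.000000)
  k3: at (p, q) = (-0.859375, -0.906250), (dp/dtau, dq/dtau) = (-0.125000, -0.750000); Gamma_ppp = 0.000000, Gamma_ppq = 0.000000, Gamma_pqq = 0.000000, Gamma_qpp = 0.000000, Gamma_qpq = 0.000000, Gamma_qqq = 0.000000; k3 = (-0.125000, -0.750000, 0.000000, 0.000000)
  k4: at (p, q) = (-0.875000, -1.000000), (dp/dtau, dq/dtau) = (-0.125000, -0.750000); Gamma_ppp = 0.000000, Gamma_ppq = 0.000000, Gamma_pqq = 0.000000, Gamma_qpp = 0.000000, Gamma_qpq = 0.000000, Gamma_qqq = 0.000000; k4 = (-0.125000, -0.750000, 0.000000, 0.000000)
  Y <- Y + (h/6)(k1 + 2k2 + 2k3 + k4): p = -0.8750, q = -1.0000, dp/dtau = -0.1250, dq/dtau = -0.7500

Answer: p = -0.8750, q = -1.0000, dp/dtau = -0.1250, dq/dtau = -0.7500


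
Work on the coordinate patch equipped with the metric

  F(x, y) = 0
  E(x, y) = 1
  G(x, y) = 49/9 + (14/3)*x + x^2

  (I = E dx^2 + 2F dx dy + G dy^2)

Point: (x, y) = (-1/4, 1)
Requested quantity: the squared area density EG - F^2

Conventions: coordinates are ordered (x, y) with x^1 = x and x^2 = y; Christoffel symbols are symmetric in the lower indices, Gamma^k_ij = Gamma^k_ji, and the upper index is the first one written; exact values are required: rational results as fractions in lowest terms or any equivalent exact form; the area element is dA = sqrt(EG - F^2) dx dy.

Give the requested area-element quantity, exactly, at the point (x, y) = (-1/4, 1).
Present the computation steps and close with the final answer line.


E = 1, F = 0, G = 625/144; EG - F^2 = 625/144

Answer: EG - F^2 = 625/144


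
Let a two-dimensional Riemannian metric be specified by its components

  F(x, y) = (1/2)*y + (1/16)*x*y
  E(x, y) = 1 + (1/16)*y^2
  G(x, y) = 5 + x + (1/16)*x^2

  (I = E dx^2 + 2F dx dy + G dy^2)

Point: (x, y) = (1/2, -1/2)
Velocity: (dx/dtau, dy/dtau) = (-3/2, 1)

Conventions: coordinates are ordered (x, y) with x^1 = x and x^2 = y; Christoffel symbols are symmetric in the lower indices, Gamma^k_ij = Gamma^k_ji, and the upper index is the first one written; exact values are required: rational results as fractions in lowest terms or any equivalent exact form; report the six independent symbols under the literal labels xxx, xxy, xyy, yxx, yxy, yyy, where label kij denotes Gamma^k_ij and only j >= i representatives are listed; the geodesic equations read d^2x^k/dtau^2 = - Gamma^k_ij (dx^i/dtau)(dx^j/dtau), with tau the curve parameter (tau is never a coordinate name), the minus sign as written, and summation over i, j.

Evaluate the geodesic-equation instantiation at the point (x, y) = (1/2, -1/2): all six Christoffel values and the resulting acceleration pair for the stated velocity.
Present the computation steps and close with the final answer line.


E = 65/64, F = -17/64, G = 353/64 at the point
E_x = 0, E_y = -1/16, F_x = -1/32, F_y = 17/32, G_x = 17/16, G_y = 0
EG - F^2 = 177/32;  g^inv = (32/177) * [[353/64, 17/64], [17/64, 65/64]]
first-kind symbols [ij,l] = (1/2)(d_i g_jl + d_j g_il - d_l g_ij): [xx,x] = E_x/2 = 0, [xx,y] = F_x - E_y/2 = 0, [xy,x] = E_y/2 = -1/32, [xy,y] = G_x/2 = 17/32, [yy,x] = F_y - G_x/2 = 0, [yy,y] = G_y/2 = 0
Gamma^x_ij = (G*[ij,x] - F*[ij,y])/(EG - F^2), Gamma^y_ij = (E*[ij,y] - F*[ij,x])/(EG - F^2)
Gamma_xxx = 0, Gamma_xxy = -1/177, Gamma_xyy = 0, Gamma_yxx = 0, Gamma_yxy = 17/177, Gamma_yyy = 0
d^2x/dtau^2 = -(Gamma_xxx*(-3/2)^2 + 2*Gamma_xxy*(-3/2)*(1) + Gamma_xyy*(1)^2) = -1/59
d^2y/dtau^2 = -(Gamma_yxx*(-3/2)^2 + 2*Gamma_yxy*(-3/2)*(1) + Gamma_yyy*(1)^2) = 17/59

Answer: Gamma_xxx = 0, Gamma_xxy = -1/177, Gamma_xyy = 0, Gamma_yxx = 0, Gamma_yxy = 17/177, Gamma_yyy = 0; accelerations (d^2x/dtau^2, d^2y/dtau^2) = (-1/59, 17/59)


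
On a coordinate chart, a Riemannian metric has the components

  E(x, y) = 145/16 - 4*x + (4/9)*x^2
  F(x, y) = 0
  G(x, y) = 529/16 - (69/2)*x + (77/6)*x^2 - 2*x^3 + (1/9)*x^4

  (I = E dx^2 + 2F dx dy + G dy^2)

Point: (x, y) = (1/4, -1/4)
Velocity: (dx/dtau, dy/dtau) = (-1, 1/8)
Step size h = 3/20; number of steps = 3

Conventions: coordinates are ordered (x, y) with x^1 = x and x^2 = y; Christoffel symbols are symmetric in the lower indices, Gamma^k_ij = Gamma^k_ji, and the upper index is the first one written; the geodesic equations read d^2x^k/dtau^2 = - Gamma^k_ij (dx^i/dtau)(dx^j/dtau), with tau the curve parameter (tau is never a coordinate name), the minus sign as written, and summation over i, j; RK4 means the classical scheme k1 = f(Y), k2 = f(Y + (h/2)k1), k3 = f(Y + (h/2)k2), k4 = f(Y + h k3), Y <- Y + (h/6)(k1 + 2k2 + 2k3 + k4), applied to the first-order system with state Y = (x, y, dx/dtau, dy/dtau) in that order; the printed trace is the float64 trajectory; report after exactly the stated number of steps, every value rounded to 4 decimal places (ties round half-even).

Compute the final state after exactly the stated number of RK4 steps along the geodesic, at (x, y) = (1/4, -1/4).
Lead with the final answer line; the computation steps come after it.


Answer: x = -0.1806, y = -0.2052, dx/dtau = -0.9167, dy/dtau = 0.0793

f(Y) = (dx/dtau, dy/dtau, -Gamma^x_ij Y'^i Y'^j, -Gamma^y_ij Y'^i Y'^j) with the Gammas evaluated at the stage position; h = 0.150000; intermediate values shown to 6 dp
step 0: x = 0.2500, y = -0.2500, dx/dtau = -1.0000, dy/dtau = 0.1250
step 1:
  k1: at (x, y) = (0.250000, -0.250000), (dx/dtau, dy/dtau) = (-1.000000, 0.125000); Gamma_xxx = -0.233476, Gamma_xxy = 0.000000, Gamma_xyy = 1.758369, Gamma_yxx = 0.000000, Gamma_yxy = -0.564315, Gamma_yyy = 0.000000; k1 = (-1.000000, 0.125000, 0.206002, -0.141079)
  k2: at (x, y) = (0.175000, -0.240625), (dx/dtau, dy/dtau) = (-0.984550, 0.114419); Gamma_xxx = -0.229489, Gamma_xxy = 0.000000, Gamma_xyy = 1.802131, Gamma_yxx = 0.000000, Gamma_yxy = -0.550758, Gamma_yyy = 0.000000; k2 = (-0.984550, 0.114419, 0.198859, -0.124087)
  k3: at (x, y) = (0.176159, -0.241419), (dx/dtau, dy/dtau) = (-0.985086, 0.115693); Gamma_xxx = -0.229549, Gamma_xxy = 0.000000, Gamma_xyy = 1.801457, Gamma_yxx = 0.000000, Gamma_yxy = -0.550962, Gamma_yyy = 0.000000; k3 = (-0.985086, 0.115693, 0.198641, -0.125584)
  k4: at (x, y) = (0.102237, -0.232646), (dx/dtau, dy/dtau) = (-0.970204, 0.106162); Gamma_xxx = -0.225747, Gamma_xxy = 0.000000, Gamma_xyy = 1.844388, Gamma_yxx = 0.000000, Gamma_yxy = -0.538271, Gamma_yyy = 0.000000; k4 = (-0.970204, 0.106162, 0.191707, -0.110883)
  Y <- Y + (h/6)(k1 + 2k2 + 2k3 + k4): x = 0.1023, y = -0.2327, dx/dtau = -0.9702, dy/dtau = 0.1062
step 2:
  k1: at (x, y) = (0.102263, -0.232715), (dx/dtau, dy/dtau) = (-0.970182, 0.106217); Gamma_xxx = -0.225748, Gamma_xxy = 0.000000, Gamma_xyy = 1.844373, Gamma_yxx = 0.000000, Gamma_yxy = -0.538276, Gamma_yyy = 0.000000; k1 = (-0.970182, 0.106217, 0.191678, -0.110939)
  k2: at (x, y) = (0.029499, -0.224749), (dx/dtau, dy/dtau) = (-0.955806, 0.097897); Gamma_xxx = -0.222126, Gamma_xxy = 0.000000, Gamma_xyy = 1.886444, Gamma_yxx = 0.000000, Gamma_yxy = -0.526394, Gamma_yyy = 0.000000; k2 = (-0.955806, 0.097897, 0.184847, -0.098510)
  k3: at (x, y) = (0.030578, -0.225373), (dx/dtau, dy/dtau) = (-0.956319, 0.098829); Gamma_xxx = -0.222178, Gamma_xxy = 0.000000, Gamma_xyy = 1.885822, Gamma_yxx = 0.000000, Gamma_yxy = -0.526566, Gamma_yyy = 0.000000; k3 = (-0.956319, 0.098829, 0.184773, -0.099534)
  k4: at (x, y) = (-0.041185, -0.217891), (dx/dtau, dy/dtau) = (-0.942466, 0.091287); Gamma_xxx = -0.218715, Gamma_xxy = 0.000000, Gamma_xyy = 1.927141, Gamma_yxx = 0.000000, Gamma_yxy = -0.515389, Gamma_yyy = 0.000000; k4 = (-0.942466, 0.091287, 0.178213, -0.088683)
  Y <- Y + (h/6)(k1 + 2k2 + 2k3 + k4): x = -0.0412, y = -0.2179, dx/dtau = -0.9425, dy/dtau = 0.0913
step 3:
  k1: at (x, y) = (-0.041159, -0.217941), (dx/dtau, dy/dtau) = (-0.942454, 0.091325); Gamma_xxx = -0.218717, Gamma_xxy = 0.000000, Gamma_xyy = 1.927126, Gamma_yxx = 0.000000, Gamma_yxy = -0.515393, Gamma_yyy = 0.000000; k1 = (-0.942454, 0.091325, 0.178196, -0.088719)
  k2: at (x, y) = (-0.111843, -0.211092), (dx/dtau, dy/dtau) = (-0.929089, 0.084671); Gamma_xxx = -0.215409, Gamma_xxy = 0.000000, Gamma_xyy = 1.967663, Gamma_yxx = 0.000000, Gamma_yxy = -0.504879, Gamma_yyy = 0.000000; k2 = (-0.929089, 0.084671, 0.171836, -0.079434)
  k3: at (x, y) = (-0.110841, -0.211591), (dx/dtau, dy/dtau) = (-0.929566, 0.085367); Gamma_xxx = -0.215455, Gamma_xxy = 0.000000, Gamma_xyy = 1.967089, Gamma_yxx = 0.000000, Gamma_yxy = -0.505025, Gamma_yyy = 0.000000; k3 = (-0.929566, 0.085367, 0.171838, -0.080152)
  k4: at (x, y) = (-0.180594, -0.205136), (dx/dtau, dy/dtau) = (-0.916678, 0.079302); Gamma_xxx = -0.212285, Gamma_xxy = 0.000000, Gamma_xyy = 2.006943, Gamma_yxx = 0.000000, Gamma_yxy = -0.495092, Gamma_yyy = 0.000000; k4 = (-0.916678, 0.079302, 0.165762, -0.071981)
  Y <- Y + (h/6)(k1 + 2k2 + 2k3 + k4): x = -0.1806, y = -0.2052, dx/dtau = -0.9167, dy/dtau = 0.0793
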